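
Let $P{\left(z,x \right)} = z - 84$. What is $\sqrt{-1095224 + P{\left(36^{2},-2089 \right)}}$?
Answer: $2 i \sqrt{273503} \approx 1046.0 i$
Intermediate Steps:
$P{\left(z,x \right)} = -84 + z$ ($P{\left(z,x \right)} = z - 84 = -84 + z$)
$\sqrt{-1095224 + P{\left(36^{2},-2089 \right)}} = \sqrt{-1095224 - \left(84 - 36^{2}\right)} = \sqrt{-1095224 + \left(-84 + 1296\right)} = \sqrt{-1095224 + 1212} = \sqrt{-1094012} = 2 i \sqrt{273503}$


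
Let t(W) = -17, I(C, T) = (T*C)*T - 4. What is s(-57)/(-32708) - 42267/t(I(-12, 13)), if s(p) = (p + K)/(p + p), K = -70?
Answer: 9270674585/3728712 ≈ 2486.3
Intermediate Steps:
I(C, T) = -4 + C*T² (I(C, T) = (C*T)*T - 4 = C*T² - 4 = -4 + C*T²)
s(p) = (-70 + p)/(2*p) (s(p) = (p - 70)/(p + p) = (-70 + p)/((2*p)) = (-70 + p)*(1/(2*p)) = (-70 + p)/(2*p))
s(-57)/(-32708) - 42267/t(I(-12, 13)) = ((½)*(-70 - 57)/(-57))/(-32708) - 42267/(-17) = ((½)*(-1/57)*(-127))*(-1/32708) - 42267*(-1/17) = (127/114)*(-1/32708) + 42267/17 = -127/3728712 + 42267/17 = 9270674585/3728712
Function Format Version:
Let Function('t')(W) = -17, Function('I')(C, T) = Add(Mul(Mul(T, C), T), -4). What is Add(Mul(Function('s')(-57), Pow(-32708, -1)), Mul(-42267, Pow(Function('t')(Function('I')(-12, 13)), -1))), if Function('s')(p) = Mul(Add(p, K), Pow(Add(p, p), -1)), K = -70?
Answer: Rational(9270674585, 3728712) ≈ 2486.3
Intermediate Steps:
Function('I')(C, T) = Add(-4, Mul(C, Pow(T, 2))) (Function('I')(C, T) = Add(Mul(Mul(C, T), T), -4) = Add(Mul(C, Pow(T, 2)), -4) = Add(-4, Mul(C, Pow(T, 2))))
Function('s')(p) = Mul(Rational(1, 2), Pow(p, -1), Add(-70, p)) (Function('s')(p) = Mul(Add(p, -70), Pow(Add(p, p), -1)) = Mul(Add(-70, p), Pow(Mul(2, p), -1)) = Mul(Add(-70, p), Mul(Rational(1, 2), Pow(p, -1))) = Mul(Rational(1, 2), Pow(p, -1), Add(-70, p)))
Add(Mul(Function('s')(-57), Pow(-32708, -1)), Mul(-42267, Pow(Function('t')(Function('I')(-12, 13)), -1))) = Add(Mul(Mul(Rational(1, 2), Pow(-57, -1), Add(-70, -57)), Pow(-32708, -1)), Mul(-42267, Pow(-17, -1))) = Add(Mul(Mul(Rational(1, 2), Rational(-1, 57), -127), Rational(-1, 32708)), Mul(-42267, Rational(-1, 17))) = Add(Mul(Rational(127, 114), Rational(-1, 32708)), Rational(42267, 17)) = Add(Rational(-127, 3728712), Rational(42267, 17)) = Rational(9270674585, 3728712)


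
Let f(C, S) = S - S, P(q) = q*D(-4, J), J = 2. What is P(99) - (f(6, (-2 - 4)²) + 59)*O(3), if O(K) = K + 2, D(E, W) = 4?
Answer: 101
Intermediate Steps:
O(K) = 2 + K
P(q) = 4*q (P(q) = q*4 = 4*q)
f(C, S) = 0
P(99) - (f(6, (-2 - 4)²) + 59)*O(3) = 4*99 - (0 + 59)*(2 + 3) = 396 - 59*5 = 396 - 1*295 = 396 - 295 = 101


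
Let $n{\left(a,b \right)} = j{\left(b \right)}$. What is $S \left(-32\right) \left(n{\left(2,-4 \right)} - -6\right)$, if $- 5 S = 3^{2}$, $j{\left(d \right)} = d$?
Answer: $\frac{576}{5} \approx 115.2$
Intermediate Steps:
$n{\left(a,b \right)} = b$
$S = - \frac{9}{5}$ ($S = - \frac{3^{2}}{5} = \left(- \frac{1}{5}\right) 9 = - \frac{9}{5} \approx -1.8$)
$S \left(-32\right) \left(n{\left(2,-4 \right)} - -6\right) = \left(- \frac{9}{5}\right) \left(-32\right) \left(-4 - -6\right) = \frac{288 \left(-4 + 6\right)}{5} = \frac{288}{5} \cdot 2 = \frac{576}{5}$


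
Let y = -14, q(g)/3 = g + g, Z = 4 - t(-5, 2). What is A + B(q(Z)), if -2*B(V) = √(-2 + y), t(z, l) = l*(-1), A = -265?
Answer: -265 - 2*I ≈ -265.0 - 2.0*I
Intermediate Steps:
t(z, l) = -l
Z = 6 (Z = 4 - (-1)*2 = 4 - 1*(-2) = 4 + 2 = 6)
q(g) = 6*g (q(g) = 3*(g + g) = 3*(2*g) = 6*g)
B(V) = -2*I (B(V) = -√(-2 - 14)/2 = -2*I)
A + B(q(Z)) = -265 - 2*I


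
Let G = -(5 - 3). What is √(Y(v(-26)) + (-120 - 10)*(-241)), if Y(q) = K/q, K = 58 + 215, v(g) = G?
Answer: √124774/2 ≈ 176.62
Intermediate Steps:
G = -2 (G = -1*2 = -2)
v(g) = -2
K = 273
Y(q) = 273/q
√(Y(v(-26)) + (-120 - 10)*(-241)) = √(273/(-2) + (-120 - 10)*(-241)) = √(273*(-½) - 130*(-241)) = √(-273/2 + 31330) = √(62387/2) = √124774/2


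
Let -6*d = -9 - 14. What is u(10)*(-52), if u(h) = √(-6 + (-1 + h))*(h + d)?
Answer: -2158*√3/3 ≈ -1245.9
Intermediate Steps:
d = 23/6 (d = -(-9 - 14)/6 = -⅙*(-23) = 23/6 ≈ 3.8333)
u(h) = √(-7 + h)*(23/6 + h) (u(h) = √(-6 + (-1 + h))*(h + 23/6) = √(-7 + h)*(23/6 + h))
u(10)*(-52) = (√(-7 + 10)*(23/6 + 10))*(-52) = (√3*(83/6))*(-52) = (83*√3/6)*(-52) = -2158*√3/3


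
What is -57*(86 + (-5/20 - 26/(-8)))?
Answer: -5073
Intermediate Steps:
-57*(86 + (-5/20 - 26/(-8))) = -57*(86 + (-5*1/20 - 26*(-⅛))) = -57*(86 + (-¼ + 13/4)) = -57*(86 + 3) = -57*89 = -5073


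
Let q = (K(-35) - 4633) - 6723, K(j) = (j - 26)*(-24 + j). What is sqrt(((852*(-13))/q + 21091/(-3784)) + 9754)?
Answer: 3*sqrt(233337991990279242)/14676244 ≈ 98.741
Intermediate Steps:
K(j) = (-26 + j)*(-24 + j)
q = -7757 (q = ((624 + (-35)**2 - 50*(-35)) - 4633) - 6723 = ((624 + 1225 + 1750) - 4633) - 6723 = (3599 - 4633) - 6723 = -1034 - 6723 = -7757)
sqrt(((852*(-13))/q + 21091/(-3784)) + 9754) = sqrt(((852*(-13))/(-7757) + 21091/(-3784)) + 9754) = sqrt((-11076*(-1/7757) + 21091*(-1/3784)) + 9754) = sqrt((11076/7757 - 21091/3784) + 9754) = sqrt(-121691303/29352488 + 9754) = sqrt(286182476649/29352488) = 3*sqrt(233337991990279242)/14676244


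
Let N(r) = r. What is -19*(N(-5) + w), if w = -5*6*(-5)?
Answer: -2755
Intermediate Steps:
w = 150 (w = -30*(-5) = 150)
-19*(N(-5) + w) = -19*(-5 + 150) = -19*145 = -2755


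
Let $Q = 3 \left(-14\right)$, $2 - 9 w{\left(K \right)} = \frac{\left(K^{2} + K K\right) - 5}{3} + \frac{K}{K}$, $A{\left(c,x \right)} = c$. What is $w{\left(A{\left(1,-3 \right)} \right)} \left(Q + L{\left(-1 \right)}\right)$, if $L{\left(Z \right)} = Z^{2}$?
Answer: $- \frac{82}{9} \approx -9.1111$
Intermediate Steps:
$w{\left(K \right)} = \frac{8}{27} - \frac{2 K^{2}}{27}$ ($w{\left(K \right)} = \frac{2}{9} - \frac{\frac{\left(K^{2} + K K\right) - 5}{3} + \frac{K}{K}}{9} = \frac{2}{9} - \frac{\left(\left(K^{2} + K^{2}\right) - 5\right) \frac{1}{3} + 1}{9} = \frac{2}{9} - \frac{\left(2 K^{2} - 5\right) \frac{1}{3} + 1}{9} = \frac{2}{9} - \frac{\left(-5 + 2 K^{2}\right) \frac{1}{3} + 1}{9} = \frac{2}{9} - \frac{\left(- \frac{5}{3} + \frac{2 K^{2}}{3}\right) + 1}{9} = \frac{2}{9} - \frac{- \frac{2}{3} + \frac{2 K^{2}}{3}}{9} = \frac{2}{9} - \left(- \frac{2}{27} + \frac{2 K^{2}}{27}\right) = \frac{8}{27} - \frac{2 K^{2}}{27}$)
$Q = -42$
$w{\left(A{\left(1,-3 \right)} \right)} \left(Q + L{\left(-1 \right)}\right) = \left(\frac{8}{27} - \frac{2 \cdot 1^{2}}{27}\right) \left(-42 + \left(-1\right)^{2}\right) = \left(\frac{8}{27} - \frac{2}{27}\right) \left(-42 + 1\right) = \left(\frac{8}{27} - \frac{2}{27}\right) \left(-41\right) = \frac{2}{9} \left(-41\right) = - \frac{82}{9}$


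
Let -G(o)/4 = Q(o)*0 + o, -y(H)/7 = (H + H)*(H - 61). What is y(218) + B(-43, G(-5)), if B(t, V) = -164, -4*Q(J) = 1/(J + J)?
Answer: -479328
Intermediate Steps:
y(H) = -14*H*(-61 + H) (y(H) = -7*(H + H)*(H - 61) = -7*2*H*(-61 + H) = -14*H*(-61 + H))
Q(J) = -1/(8*J) (Q(J) = -1/(4*(J + J)) = -1/(2*J)/4 = -1/(8*J))
G(o) = -4*o (G(o) = -4*(-1/(8*o)*0 + o) = -4*(0 + o) = -4*o)
y(218) + B(-43, G(-5)) = 14*218*(61 - 1*218) - 164 = 14*218*(61 - 218) - 164 = 14*218*(-157) - 164 = -479164 - 164 = -479328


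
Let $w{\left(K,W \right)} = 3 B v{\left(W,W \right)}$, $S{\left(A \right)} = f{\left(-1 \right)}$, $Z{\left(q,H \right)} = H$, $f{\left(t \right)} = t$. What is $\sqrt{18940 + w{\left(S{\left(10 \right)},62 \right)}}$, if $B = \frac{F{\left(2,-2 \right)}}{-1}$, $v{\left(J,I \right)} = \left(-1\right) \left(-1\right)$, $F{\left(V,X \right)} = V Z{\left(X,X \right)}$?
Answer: $2 \sqrt{4738} \approx 137.67$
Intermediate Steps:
$F{\left(V,X \right)} = V X$
$S{\left(A \right)} = -1$
$v{\left(J,I \right)} = 1$
$B = 4$ ($B = \frac{2 \left(-2\right)}{-1} = \left(-4\right) \left(-1\right) = 4$)
$w{\left(K,W \right)} = 12$ ($w{\left(K,W \right)} = 3 \cdot 4 \cdot 1 = 12 \cdot 1 = 12$)
$\sqrt{18940 + w{\left(S{\left(10 \right)},62 \right)}} = \sqrt{18940 + 12} = \sqrt{18952} = 2 \sqrt{4738}$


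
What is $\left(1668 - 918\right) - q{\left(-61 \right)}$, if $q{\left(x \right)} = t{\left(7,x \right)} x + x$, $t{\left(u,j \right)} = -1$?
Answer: $750$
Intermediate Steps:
$q{\left(x \right)} = 0$ ($q{\left(x \right)} = - x + x = 0$)
$\left(1668 - 918\right) - q{\left(-61 \right)} = \left(1668 - 918\right) - 0 = 750 + 0 = 750$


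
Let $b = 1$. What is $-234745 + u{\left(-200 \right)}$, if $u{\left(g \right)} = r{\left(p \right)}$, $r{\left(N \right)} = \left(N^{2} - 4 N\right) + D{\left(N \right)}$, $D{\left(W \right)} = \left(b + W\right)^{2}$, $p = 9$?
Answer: $-234600$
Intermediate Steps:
$D{\left(W \right)} = \left(1 + W\right)^{2}$
$r{\left(N \right)} = N^{2} + \left(1 + N\right)^{2} - 4 N$ ($r{\left(N \right)} = \left(N^{2} - 4 N\right) + \left(1 + N\right)^{2} = N^{2} + \left(1 + N\right)^{2} - 4 N$)
$u{\left(g \right)} = 145$ ($u{\left(g \right)} = 1 - 18 + 2 \cdot 9^{2} = 1 - 18 + 2 \cdot 81 = 1 - 18 + 162 = 145$)
$-234745 + u{\left(-200 \right)} = -234745 + 145 = -234600$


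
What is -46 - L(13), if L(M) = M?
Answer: -59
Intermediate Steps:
-46 - L(13) = -46 - 1*13 = -46 - 13 = -59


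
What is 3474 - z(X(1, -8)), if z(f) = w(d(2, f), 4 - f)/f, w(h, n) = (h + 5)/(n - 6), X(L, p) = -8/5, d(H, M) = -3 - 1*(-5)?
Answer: 55409/16 ≈ 3463.1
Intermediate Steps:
d(H, M) = 2 (d(H, M) = -3 + 5 = 2)
X(L, p) = -8/5 (X(L, p) = -8*1/5 = -8/5)
w(h, n) = (5 + h)/(-6 + n)
z(f) = 7/(f*(-2 - f)) (z(f) = ((5 + 2)/(-6 + (4 - f)))/f = (7/(-2 - f))/f = 7/(f*(-2 - f)))
3474 - z(X(1, -8)) = 3474 - (-7)/((-8/5)*(2 - 8/5)) = 3474 - (-7)*(-5)/(8*2/5) = 3474 - (-7)*(-5)*5/(8*2) = 3474 - 1*175/16 = 3474 - 175/16 = 55409/16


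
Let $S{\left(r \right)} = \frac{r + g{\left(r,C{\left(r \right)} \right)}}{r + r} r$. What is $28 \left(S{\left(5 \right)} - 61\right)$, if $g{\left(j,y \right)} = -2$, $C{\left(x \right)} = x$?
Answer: $-1666$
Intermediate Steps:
$S{\left(r \right)} = -1 + \frac{r}{2}$ ($S{\left(r \right)} = \frac{r - 2}{r + r} r = \frac{-2 + r}{2 r} r = -1 + \frac{r}{2}$)
$28 \left(S{\left(5 \right)} - 61\right) = 28 \left(\left(-1 + \frac{1}{2} \cdot 5\right) - 61\right) = 28 \left(\left(-1 + \frac{5}{2}\right) - 61\right) = 28 \left(\frac{3}{2} - 61\right) = 28 \left(- \frac{119}{2}\right) = -1666$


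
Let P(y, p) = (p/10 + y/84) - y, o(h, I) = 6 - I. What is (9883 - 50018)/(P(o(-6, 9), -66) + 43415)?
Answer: -5618900/6077591 ≈ -0.92453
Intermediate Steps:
P(y, p) = -83*y/84 + p/10 (P(y, p) = (p*(⅒) + y*(1/84)) - y = (p/10 + y/84) - y = -83*y/84 + p/10)
(9883 - 50018)/(P(o(-6, 9), -66) + 43415) = (9883 - 50018)/((-83*(6 - 1*9)/84 + (⅒)*(-66)) + 43415) = -40135/((-83*(6 - 9)/84 - 33/5) + 43415) = -40135/((-83/84*(-3) - 33/5) + 43415) = -40135/((83/28 - 33/5) + 43415) = -40135/(-509/140 + 43415) = -40135/6077591/140 = -40135*140/6077591 = -5618900/6077591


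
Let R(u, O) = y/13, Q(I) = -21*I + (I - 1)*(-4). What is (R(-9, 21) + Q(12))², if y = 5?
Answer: 14768649/169 ≈ 87389.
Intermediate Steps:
Q(I) = 4 - 25*I (Q(I) = -21*I + (-1 + I)*(-4) = -21*I + (4 - 4*I) = 4 - 25*I)
R(u, O) = 5/13
(R(-9, 21) + Q(12))² = (5/13 + (4 - 25*12))² = (5/13 + (4 - 300))² = (5/13 - 296)² = (-3843/13)² = 14768649/169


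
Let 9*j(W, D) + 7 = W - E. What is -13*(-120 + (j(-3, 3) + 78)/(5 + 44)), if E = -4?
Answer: 226304/147 ≈ 1539.5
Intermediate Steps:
j(W, D) = -⅓ + W/9 (j(W, D) = -7/9 + (W - 1*(-4))/9 = -7/9 + (W + 4)/9 = -7/9 + (4 + W)/9 = -7/9 + (4/9 + W/9) = -⅓ + W/9)
-13*(-120 + (j(-3, 3) + 78)/(5 + 44)) = -13*(-120 + ((-⅓ + (⅑)*(-3)) + 78)/(5 + 44)) = -13*(-120 + ((-⅓ - ⅓) + 78)/49) = -13*(-120 + (-⅔ + 78)*(1/49)) = -13*(-120 + (232/3)*(1/49)) = -13*(-120 + 232/147) = -13*(-17408/147) = 226304/147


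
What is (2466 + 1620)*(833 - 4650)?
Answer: -15596262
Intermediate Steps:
(2466 + 1620)*(833 - 4650) = 4086*(-3817) = -15596262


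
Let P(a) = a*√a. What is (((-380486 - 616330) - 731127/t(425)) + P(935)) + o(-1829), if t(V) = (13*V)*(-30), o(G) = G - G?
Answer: -55073840291/55250 + 935*√935 ≈ -9.6822e+5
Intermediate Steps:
o(G) = 0
t(V) = -390*V
P(a) = a^(3/2)
(((-380486 - 616330) - 731127/t(425)) + P(935)) + o(-1829) = (((-380486 - 616330) - 731127/((-390*425))) + 935^(3/2)) + 0 = ((-996816 - 731127/(-165750)) + 935*√935) + 0 = ((-996816 - 731127*(-1)/165750) + 935*√935) + 0 = ((-996816 - 1*(-243709/55250)) + 935*√935) + 0 = ((-996816 + 243709/55250) + 935*√935) + 0 = (-55073840291/55250 + 935*√935) + 0 = -55073840291/55250 + 935*√935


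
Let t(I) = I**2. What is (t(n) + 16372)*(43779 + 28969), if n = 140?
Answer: 2616891056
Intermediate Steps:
(t(n) + 16372)*(43779 + 28969) = (140**2 + 16372)*(43779 + 28969) = (19600 + 16372)*72748 = 35972*72748 = 2616891056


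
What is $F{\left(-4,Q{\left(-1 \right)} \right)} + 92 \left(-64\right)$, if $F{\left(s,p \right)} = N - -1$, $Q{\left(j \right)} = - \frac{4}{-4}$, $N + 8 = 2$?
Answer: $-5893$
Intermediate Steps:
$N = -6$ ($N = -8 + 2 = -6$)
$Q{\left(j \right)} = 1$ ($Q{\left(j \right)} = \left(-4\right) \left(- \frac{1}{4}\right) = 1$)
$F{\left(s,p \right)} = -5$ ($F{\left(s,p \right)} = -6 - -1 = -6 + 1 = -5$)
$F{\left(-4,Q{\left(-1 \right)} \right)} + 92 \left(-64\right) = -5 + 92 \left(-64\right) = -5 - 5888 = -5893$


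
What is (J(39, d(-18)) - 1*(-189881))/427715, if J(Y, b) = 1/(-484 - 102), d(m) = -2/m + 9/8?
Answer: 22254053/50128198 ≈ 0.44394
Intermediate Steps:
d(m) = 9/8 - 2/m (d(m) = -2/m + 9*(⅛) = -2/m + 9/8 = 9/8 - 2/m)
J(Y, b) = -1/586 (J(Y, b) = 1/(-586) = -1/586)
(J(39, d(-18)) - 1*(-189881))/427715 = (-1/586 - 1*(-189881))/427715 = (-1/586 + 189881)*(1/427715) = (111270265/586)*(1/427715) = 22254053/50128198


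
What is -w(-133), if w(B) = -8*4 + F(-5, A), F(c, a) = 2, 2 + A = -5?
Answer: 30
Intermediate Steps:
A = -7 (A = -2 - 5 = -7)
w(B) = -30 (w(B) = -8*4 + 2 = -32 + 2 = -30)
-w(-133) = -1*(-30) = 30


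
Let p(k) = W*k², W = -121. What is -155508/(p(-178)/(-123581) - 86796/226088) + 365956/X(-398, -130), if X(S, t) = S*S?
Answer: -42996231330522278935/8475026828109089 ≈ -5073.3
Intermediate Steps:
p(k) = -121*k²
X(S, t) = S²
-155508/(p(-178)/(-123581) - 86796/226088) + 365956/X(-398, -130) = -155508/(-121*(-178)²/(-123581) - 86796/226088) + 365956/((-398)²) = -155508/(-121*31684*(-1/123581) - 86796*1/226088) + 365956/158404 = -155508/(-3833764*(-1/123581) - 21699/56522) + 365956*(1/158404) = -155508/(3833764/123581 - 21699/56522) + 91489/39601 = -155508/214010424689/6985045282 + 91489/39601 = -155508*6985045282/214010424689 + 91489/39601 = -1086230421713256/214010424689 + 91489/39601 = -42996231330522278935/8475026828109089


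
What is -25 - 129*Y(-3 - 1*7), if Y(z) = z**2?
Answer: -12925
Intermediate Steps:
-25 - 129*Y(-3 - 1*7) = -25 - 129*(-3 - 1*7)**2 = -25 - 129*(-3 - 7)**2 = -25 - 129*(-10)**2 = -25 - 129*100 = -25 - 12900 = -12925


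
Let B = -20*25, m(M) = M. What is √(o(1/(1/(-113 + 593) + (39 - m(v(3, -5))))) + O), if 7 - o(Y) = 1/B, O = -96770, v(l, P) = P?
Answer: I*√241907495/50 ≈ 311.07*I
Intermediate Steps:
B = -500
o(Y) = 3501/500 (o(Y) = 7 - 1/(-500) = 7 - 1*(-1/500) = 7 + 1/500 = 3501/500)
√(o(1/(1/(-113 + 593) + (39 - m(v(3, -5))))) + O) = √(3501/500 - 96770) = √(-48381499/500) = I*√241907495/50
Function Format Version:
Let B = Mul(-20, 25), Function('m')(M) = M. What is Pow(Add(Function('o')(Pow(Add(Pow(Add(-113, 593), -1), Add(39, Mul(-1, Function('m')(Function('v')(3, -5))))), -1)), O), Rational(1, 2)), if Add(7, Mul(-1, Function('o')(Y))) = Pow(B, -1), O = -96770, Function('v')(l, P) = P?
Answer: Mul(Rational(1, 50), I, Pow(241907495, Rational(1, 2))) ≈ Mul(311.07, I)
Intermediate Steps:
B = -500
Function('o')(Y) = Rational(3501, 500) (Function('o')(Y) = Add(7, Mul(-1, Pow(-500, -1))) = Add(7, Mul(-1, Rational(-1, 500))) = Add(7, Rational(1, 500)) = Rational(3501, 500))
Pow(Add(Function('o')(Pow(Add(Pow(Add(-113, 593), -1), Add(39, Mul(-1, Function('m')(Function('v')(3, -5))))), -1)), O), Rational(1, 2)) = Pow(Add(Rational(3501, 500), -96770), Rational(1, 2)) = Pow(Rational(-48381499, 500), Rational(1, 2)) = Mul(Rational(1, 50), I, Pow(241907495, Rational(1, 2)))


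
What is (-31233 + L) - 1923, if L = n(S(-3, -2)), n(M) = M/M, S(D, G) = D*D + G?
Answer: -33155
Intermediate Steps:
S(D, G) = G + D² (S(D, G) = D² + G = G + D²)
n(M) = 1
L = 1
(-31233 + L) - 1923 = (-31233 + 1) - 1923 = -31232 - 1923 = -33155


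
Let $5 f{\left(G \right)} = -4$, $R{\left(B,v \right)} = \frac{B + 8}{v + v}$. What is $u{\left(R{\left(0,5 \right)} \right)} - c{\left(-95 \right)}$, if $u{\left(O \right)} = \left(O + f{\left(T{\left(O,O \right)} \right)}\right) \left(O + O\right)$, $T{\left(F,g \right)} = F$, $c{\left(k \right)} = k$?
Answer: $95$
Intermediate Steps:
$R{\left(B,v \right)} = \frac{8 + B}{2 v}$
$f{\left(G \right)} = - \frac{4}{5}$ ($f{\left(G \right)} = \frac{1}{5} \left(-4\right) = - \frac{4}{5}$)
$u{\left(O \right)} = 2 O \left(- \frac{4}{5} + O\right)$ ($u{\left(O \right)} = \left(O - \frac{4}{5}\right) \left(O + O\right) = \left(- \frac{4}{5} + O\right) 2 O = 2 O \left(- \frac{4}{5} + O\right)$)
$u{\left(R{\left(0,5 \right)} \right)} - c{\left(-95 \right)} = \frac{2 \frac{8 + 0}{2 \cdot 5} \left(-4 + 5 \frac{8 + 0}{2 \cdot 5}\right)}{5} - -95 = \frac{2 \cdot \frac{1}{2} \cdot \frac{1}{5} \cdot 8 \left(-4 + 5 \cdot \frac{1}{2} \cdot \frac{1}{5} \cdot 8\right)}{5} + 95 = \frac{2}{5} \cdot \frac{4}{5} \left(-4 + 5 \cdot \frac{4}{5}\right) + 95 = \frac{2}{5} \cdot \frac{4}{5} \left(-4 + 4\right) + 95 = \frac{2}{5} \cdot \frac{4}{5} \cdot 0 + 95 = 0 + 95 = 95$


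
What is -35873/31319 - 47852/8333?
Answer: -1797606497/260981227 ≈ -6.8879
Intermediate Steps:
-35873/31319 - 47852/8333 = -1797606497/260981227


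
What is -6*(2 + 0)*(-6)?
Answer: 72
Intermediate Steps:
-6*(2 + 0)*(-6) = -6*2*(-6) = -12*(-6) = 72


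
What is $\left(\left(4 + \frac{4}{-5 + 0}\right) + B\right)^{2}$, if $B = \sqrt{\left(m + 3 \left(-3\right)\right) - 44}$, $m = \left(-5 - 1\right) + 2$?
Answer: $- \frac{1169}{25} + \frac{32 i \sqrt{57}}{5} \approx -46.76 + 48.319 i$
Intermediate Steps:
$m = -4$ ($m = -6 + 2 = -4$)
$B = i \sqrt{57}$ ($B = \sqrt{\left(-4 + 3 \left(-3\right)\right) - 44} = \sqrt{\left(-4 - 9\right) - 44} = \sqrt{-13 - 44} = \sqrt{-57} = i \sqrt{57} \approx 7.5498 i$)
$\left(\left(4 + \frac{4}{-5 + 0}\right) + B\right)^{2} = \left(\left(4 + \frac{4}{-5 + 0}\right) + i \sqrt{57}\right)^{2} = \left(\left(4 + \frac{4}{-5}\right) + i \sqrt{57}\right)^{2} = \left(\left(4 + 4 \left(- \frac{1}{5}\right)\right) + i \sqrt{57}\right)^{2} = \left(\left(4 - \frac{4}{5}\right) + i \sqrt{57}\right)^{2} = \left(\frac{16}{5} + i \sqrt{57}\right)^{2}$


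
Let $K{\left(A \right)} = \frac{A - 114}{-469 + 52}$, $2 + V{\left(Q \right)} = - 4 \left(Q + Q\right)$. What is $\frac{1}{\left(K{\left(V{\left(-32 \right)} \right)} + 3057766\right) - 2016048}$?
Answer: $\frac{417}{434396266} \approx 9.5995 \cdot 10^{-7}$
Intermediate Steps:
$V{\left(Q \right)} = -2 - 8 Q$ ($V{\left(Q \right)} = -2 - 4 \left(Q + Q\right) = -2 - 4 \cdot 2 Q = -2 - 8 Q$)
$K{\left(A \right)} = \frac{38}{139} - \frac{A}{417}$ ($K{\left(A \right)} = \frac{-114 + A}{-417} = \left(-114 + A\right) \left(- \frac{1}{417}\right) = \frac{38}{139} - \frac{A}{417}$)
$\frac{1}{\left(K{\left(V{\left(-32 \right)} \right)} + 3057766\right) - 2016048} = \frac{1}{\left(\left(\frac{38}{139} - \frac{-2 - -256}{417}\right) + 3057766\right) - 2016048} = \frac{1}{\left(\left(\frac{38}{139} - \frac{-2 + 256}{417}\right) + 3057766\right) - 2016048} = \frac{1}{\left(\left(\frac{38}{139} - \frac{254}{417}\right) + 3057766\right) - 2016048} = \frac{1}{\left(- \frac{140}{417} + 3057766\right) - 2016048} = \frac{1}{\frac{1275088282}{417} - 2016048} = \frac{1}{\frac{434396266}{417}} = \frac{417}{434396266}$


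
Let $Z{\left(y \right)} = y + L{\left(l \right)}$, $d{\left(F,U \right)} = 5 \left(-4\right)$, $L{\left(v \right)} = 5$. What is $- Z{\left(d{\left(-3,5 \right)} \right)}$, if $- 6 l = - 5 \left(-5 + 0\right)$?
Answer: $15$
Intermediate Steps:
$l = - \frac{25}{6}$ ($l = - \frac{\left(-5\right) \left(-5 + 0\right)}{6} = - \frac{\left(-5\right) \left(-5\right)}{6} = \left(- \frac{1}{6}\right) 25 = - \frac{25}{6} \approx -4.1667$)
$d{\left(F,U \right)} = -20$
$Z{\left(y \right)} = 5 + y$ ($Z{\left(y \right)} = y + 5 = 5 + y$)
$- Z{\left(d{\left(-3,5 \right)} \right)} = - (5 - 20) = \left(-1\right) \left(-15\right) = 15$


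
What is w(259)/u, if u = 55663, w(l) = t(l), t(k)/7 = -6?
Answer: -42/55663 ≈ -0.00075454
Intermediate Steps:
t(k) = -42 (t(k) = 7*(-6) = -42)
w(l) = -42
w(259)/u = -42/55663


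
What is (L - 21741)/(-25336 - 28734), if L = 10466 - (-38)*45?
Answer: 1913/10814 ≈ 0.17690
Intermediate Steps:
L = 12176 (L = 10466 - 1*(-1710) = 10466 + 1710 = 12176)
(L - 21741)/(-25336 - 28734) = (12176 - 21741)/(-25336 - 28734) = -9565/(-54070) = -9565*(-1/54070) = 1913/10814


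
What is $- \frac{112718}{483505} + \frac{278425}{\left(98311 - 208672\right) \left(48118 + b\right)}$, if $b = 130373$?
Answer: $- \frac{2220503971681843}{9524296771084755} \approx -0.23314$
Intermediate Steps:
$- \frac{112718}{483505} + \frac{278425}{\left(98311 - 208672\right) \left(48118 + b\right)} = - \frac{112718}{483505} + \frac{278425}{\left(98311 - 208672\right) \left(48118 + 130373\right)} = \left(-112718\right) \frac{1}{483505} + \frac{278425}{\left(-110361\right) 178491} = - \frac{112718}{483505} + \frac{278425}{-19698445251} = - \frac{112718}{483505} + 278425 \left(- \frac{1}{19698445251}\right) = - \frac{112718}{483505} - \frac{278425}{19698445251} = - \frac{2220503971681843}{9524296771084755}$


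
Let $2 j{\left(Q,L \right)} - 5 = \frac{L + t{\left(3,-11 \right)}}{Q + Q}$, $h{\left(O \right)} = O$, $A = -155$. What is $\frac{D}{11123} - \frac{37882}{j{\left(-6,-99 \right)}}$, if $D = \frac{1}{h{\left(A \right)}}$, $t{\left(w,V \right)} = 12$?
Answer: $- \frac{10663025361}{1724065} \approx -6184.8$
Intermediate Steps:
$j{\left(Q,L \right)} = \frac{5}{2} + \frac{12 + L}{4 Q}$ ($j{\left(Q,L \right)} = \frac{5}{2} + \frac{\left(L + 12\right) \frac{1}{Q + Q}}{2} = \frac{5}{2} + \frac{\left(12 + L\right) \frac{1}{2 Q}}{2} = \frac{5}{2} + \frac{\frac{1}{2} \frac{1}{Q} \left(12 + L\right)}{2} = \frac{5}{2} + \frac{12 + L}{4 Q}$)
$D = - \frac{1}{155}$ ($D = \frac{1}{-155} = - \frac{1}{155} \approx -0.0064516$)
$\frac{D}{11123} - \frac{37882}{j{\left(-6,-99 \right)}} = - \frac{1}{155 \cdot 11123} - \frac{37882}{\frac{1}{4} \frac{1}{-6} \left(12 - 99 + 10 \left(-6\right)\right)} = \left(- \frac{1}{155}\right) \frac{1}{11123} - \frac{37882}{\frac{1}{4} \left(- \frac{1}{6}\right) \left(12 - 99 - 60\right)} = - \frac{1}{1724065} - \frac{37882}{\frac{1}{4} \left(- \frac{1}{6}\right) \left(-147\right)} = - \frac{1}{1724065} - \frac{37882}{\frac{49}{8}} = - \frac{1}{1724065} - \frac{303056}{49} = - \frac{10663025361}{1724065}$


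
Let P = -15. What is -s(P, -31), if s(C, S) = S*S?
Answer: -961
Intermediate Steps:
s(C, S) = S**2
-s(P, -31) = -1*(-31)**2 = -1*961 = -961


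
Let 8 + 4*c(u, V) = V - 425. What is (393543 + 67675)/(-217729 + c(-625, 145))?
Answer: -461218/217801 ≈ -2.1176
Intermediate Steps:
c(u, V) = -433/4 + V/4 (c(u, V) = -2 + (V - 425)/4 = -2 + (-425 + V)/4 = -2 + (-425/4 + V/4) = -433/4 + V/4)
(393543 + 67675)/(-217729 + c(-625, 145)) = (393543 + 67675)/(-217729 + (-433/4 + (¼)*145)) = 461218/(-217729 + (-433/4 + 145/4)) = 461218/(-217729 - 72) = 461218/(-217801) = 461218*(-1/217801) = -461218/217801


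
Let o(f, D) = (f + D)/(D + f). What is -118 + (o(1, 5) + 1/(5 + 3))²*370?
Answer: 11209/32 ≈ 350.28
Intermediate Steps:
o(f, D) = 1 (o(f, D) = (D + f)/(D + f) = 1)
-118 + (o(1, 5) + 1/(5 + 3))²*370 = -118 + (1 + 1/(5 + 3))²*370 = -118 + (1 + 1/8)²*370 = -118 + (1 + ⅛)²*370 = -118 + (9/8)²*370 = -118 + (81/64)*370 = -118 + 14985/32 = 11209/32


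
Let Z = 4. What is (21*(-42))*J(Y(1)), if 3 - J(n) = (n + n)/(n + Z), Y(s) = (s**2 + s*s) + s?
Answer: -1890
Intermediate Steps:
Y(s) = s + 2*s**2 (Y(s) = (s**2 + s**2) + s = 2*s**2 + s = s + 2*s**2)
J(n) = 3 - 2*n/(4 + n) (J(n) = 3 - (n + n)/(n + 4) = 3 - 2*n/(4 + n))
(21*(-42))*J(Y(1)) = (21*(-42))*((12 + 1*(1 + 2*1))/(4 + 1*(1 + 2*1))) = -882*(12 + 1*(1 + 2))/(4 + 1*(1 + 2)) = -882*(12 + 1*3)/(4 + 1*3) = -882*(12 + 3)/(4 + 3) = -882*15/7 = -1890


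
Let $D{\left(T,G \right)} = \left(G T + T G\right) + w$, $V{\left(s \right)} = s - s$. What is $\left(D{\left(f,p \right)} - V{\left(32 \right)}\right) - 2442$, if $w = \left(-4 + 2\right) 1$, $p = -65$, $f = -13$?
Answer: $-754$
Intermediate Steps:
$V{\left(s \right)} = 0$
$w = -2$ ($w = \left(-2\right) 1 = -2$)
$D{\left(T,G \right)} = -2 + 2 G T$ ($D{\left(T,G \right)} = \left(G T + T G\right) - 2 = \left(G T + G T\right) - 2 = 2 G T - 2 = -2 + 2 G T$)
$\left(D{\left(f,p \right)} - V{\left(32 \right)}\right) - 2442 = \left(\left(-2 + 2 \left(-65\right) \left(-13\right)\right) - 0\right) - 2442 = \left(\left(-2 + 1690\right) + 0\right) - 2442 = \left(1688 + 0\right) - 2442 = 1688 - 2442 = -754$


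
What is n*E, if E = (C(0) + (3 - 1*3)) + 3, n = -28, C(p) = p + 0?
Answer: -84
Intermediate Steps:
C(p) = p
E = 3 (E = (0 + (3 - 1*3)) + 3 = (0 + (3 - 3)) + 3 = (0 + 0) + 3 = 0 + 3 = 3)
n*E = -28*3 = -84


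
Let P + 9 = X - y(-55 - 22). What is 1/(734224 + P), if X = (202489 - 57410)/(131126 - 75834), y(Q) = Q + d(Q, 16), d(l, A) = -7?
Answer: 55292/40601005387 ≈ 1.3618e-6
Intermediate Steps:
y(Q) = -7 + Q (y(Q) = Q - 7 = -7 + Q)
X = 145079/55292 ≈ 2.6239
P = 4291979/55292 (P = -9 + (145079/55292 - (-7 + (-55 - 22))) = -9 + (145079/55292 - (-7 - 77)) = -9 + (145079/55292 - 1*(-84)) = -9 + (145079/55292 + 84) = -9 + 4789607/55292 = 4291979/55292 ≈ 77.624)
1/(734224 + P) = 1/(734224 + 4291979/55292) = 1/(40601005387/55292) = 55292/40601005387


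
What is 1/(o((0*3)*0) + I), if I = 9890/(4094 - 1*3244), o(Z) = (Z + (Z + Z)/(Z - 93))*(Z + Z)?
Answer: 85/989 ≈ 0.085945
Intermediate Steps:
o(Z) = 2*Z*(Z + 2*Z/(-93 + Z)) (o(Z) = (Z + (2*Z)/(-93 + Z))*(2*Z) = (Z + 2*Z/(-93 + Z))*(2*Z) = 2*Z*(Z + 2*Z/(-93 + Z)))
I = 989/85 (I = 9890/(4094 - 3244) = 9890/850 = 9890*(1/850) = 989/85 ≈ 11.635)
1/(o((0*3)*0) + I) = 1/(2*((0*3)*0)**2*(-91 + (0*3)*0)/(-93 + (0*3)*0) + 989/85) = 1/(2*(0*0)**2*(-91 + 0*0)/(-93 + 0*0) + 989/85) = 1/(2*0**2*(-91 + 0)/(-93 + 0) + 989/85) = 1/(2*0*(-91)/(-93) + 989/85) = 1/(2*0*(-1/93)*(-91) + 989/85) = 1/(0 + 989/85) = 1/(989/85) = 85/989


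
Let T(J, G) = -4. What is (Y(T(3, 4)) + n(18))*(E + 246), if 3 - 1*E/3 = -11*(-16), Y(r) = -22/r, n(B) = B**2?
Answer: -179907/2 ≈ -89954.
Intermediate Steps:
E = -519 (E = 9 - (-33)*(-16) = 9 - 3*176 = 9 - 528 = -519)
(Y(T(3, 4)) + n(18))*(E + 246) = (-22/(-4) + 18**2)*(-519 + 246) = (-22*(-1/4) + 324)*(-273) = (11/2 + 324)*(-273) = (659/2)*(-273) = -179907/2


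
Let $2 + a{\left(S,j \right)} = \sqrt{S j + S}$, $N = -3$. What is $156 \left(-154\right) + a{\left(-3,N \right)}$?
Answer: $-24026 + \sqrt{6} \approx -24024.0$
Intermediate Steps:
$a{\left(S,j \right)} = -2 + \sqrt{S + S j}$ ($a{\left(S,j \right)} = -2 + \sqrt{S j + S} = -2 + \sqrt{S + S j}$)
$156 \left(-154\right) + a{\left(-3,N \right)} = 156 \left(-154\right) - \left(2 - \sqrt{- 3 \left(1 - 3\right)}\right) = -24024 - \left(2 - \sqrt{\left(-3\right) \left(-2\right)}\right) = -24024 - \left(2 - \sqrt{6}\right) = -24026 + \sqrt{6}$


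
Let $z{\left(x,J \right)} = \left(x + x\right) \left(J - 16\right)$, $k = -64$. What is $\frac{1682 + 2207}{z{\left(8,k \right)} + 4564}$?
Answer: $\frac{3889}{3284} \approx 1.1842$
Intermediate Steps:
$z{\left(x,J \right)} = 2 x \left(-16 + J\right)$
$\frac{1682 + 2207}{z{\left(8,k \right)} + 4564} = \frac{1682 + 2207}{2 \cdot 8 \left(-16 - 64\right) + 4564} = \frac{3889}{2 \cdot 8 \left(-80\right) + 4564} = \frac{3889}{-1280 + 4564} = \frac{3889}{3284}$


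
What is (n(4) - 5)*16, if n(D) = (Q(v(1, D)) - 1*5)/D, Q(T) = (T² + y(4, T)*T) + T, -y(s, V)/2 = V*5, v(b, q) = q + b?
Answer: -980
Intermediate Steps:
v(b, q) = b + q
y(s, V) = -10*V (y(s, V) = -2*V*5 = -10*V)
Q(T) = T - 9*T² (Q(T) = (T² + (-10*T)*T) + T = (T² - 10*T²) + T = -9*T² + T = T - 9*T²)
n(D) = (-5 + (1 + D)*(-8 - 9*D))/D (n(D) = ((1 + D)*(1 - 9*(1 + D)) - 1*5)/D = ((1 + D)*(1 + (-9 - 9*D)) - 5)/D = ((1 + D)*(-8 - 9*D) - 5)/D = (-5 + (1 + D)*(-8 - 9*D))/D)
(n(4) - 5)*16 = ((-17 - 13/4 - 9*4) - 5)*16 = ((-17 - 13*¼ - 36) - 5)*16 = ((-17 - 13/4 - 36) - 5)*16 = (-225/4 - 5)*16 = -245/4*16 = -980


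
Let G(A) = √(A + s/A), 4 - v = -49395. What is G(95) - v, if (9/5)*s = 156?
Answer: -49399 + √311619/57 ≈ -49389.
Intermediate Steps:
s = 260/3 (s = (5/9)*156 = 260/3 ≈ 86.667)
v = 49399 (v = 4 - 1*(-49395) = 4 + 49395 = 49399)
G(A) = √(A + 260/(3*A))
G(95) - v = √(9*95 + 780/95)/3 - 1*49399 = √(855 + 780*(1/95))/3 - 49399 = √(855 + 156/19)/3 - 49399 = √(16401/19)/3 - 49399 = (√311619/19)/3 - 49399 = √311619/57 - 49399 = -49399 + √311619/57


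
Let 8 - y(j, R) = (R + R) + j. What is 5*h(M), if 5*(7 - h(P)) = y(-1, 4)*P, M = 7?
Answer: 28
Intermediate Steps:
y(j, R) = 8 - j - 2*R (y(j, R) = 8 - ((R + R) + j) = 8 - (2*R + j) = 8 - (j + 2*R) = 8 + (-j - 2*R) = 8 - j - 2*R)
h(P) = 7 - P/5 (h(P) = 7 - (8 - 1*(-1) - 2*4)*P/5 = 7 - (8 + 1 - 8)*P/5 = 7 - P/5)
5*h(M) = 5*(7 - ⅕*7) = 5*(7 - 7/5) = 5*(28/5) = 28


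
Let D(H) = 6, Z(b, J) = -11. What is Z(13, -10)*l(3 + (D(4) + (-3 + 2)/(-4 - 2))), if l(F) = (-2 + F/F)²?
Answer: -11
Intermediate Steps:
l(F) = 1 (l(F) = (-2 + 1)² = (-1)² = 1)
Z(13, -10)*l(3 + (D(4) + (-3 + 2)/(-4 - 2))) = -11*1 = -11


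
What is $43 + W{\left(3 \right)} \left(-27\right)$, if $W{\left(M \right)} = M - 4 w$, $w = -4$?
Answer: $-470$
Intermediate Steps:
$W{\left(M \right)} = 16 + M$ ($W{\left(M \right)} = M - -16 = M + 16 = 16 + M$)
$43 + W{\left(3 \right)} \left(-27\right) = 43 + \left(16 + 3\right) \left(-27\right) = 43 + 19 \left(-27\right) = 43 - 513 = -470$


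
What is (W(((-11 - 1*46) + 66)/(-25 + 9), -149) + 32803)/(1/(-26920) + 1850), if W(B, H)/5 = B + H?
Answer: 1725851295/99603998 ≈ 17.327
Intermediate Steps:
W(B, H) = 5*B + 5*H (W(B, H) = 5*(B + H) = 5*B + 5*H)
(W(((-11 - 1*46) + 66)/(-25 + 9), -149) + 32803)/(1/(-26920) + 1850) = ((5*(((-11 - 1*46) + 66)/(-25 + 9)) + 5*(-149)) + 32803)/(1/(-26920) + 1850) = ((5*(((-11 - 46) + 66)/(-16)) - 745) + 32803)/(-1/26920 + 1850) = ((5*((-57 + 66)*(-1/16)) - 745) + 32803)/(49801999/26920) = ((5*(9*(-1/16)) - 745) + 32803)*(26920/49801999) = ((5*(-9/16) - 745) + 32803)*(26920/49801999) = ((-45/16 - 745) + 32803)*(26920/49801999) = (-11965/16 + 32803)*(26920/49801999) = (512883/16)*(26920/49801999) = 1725851295/99603998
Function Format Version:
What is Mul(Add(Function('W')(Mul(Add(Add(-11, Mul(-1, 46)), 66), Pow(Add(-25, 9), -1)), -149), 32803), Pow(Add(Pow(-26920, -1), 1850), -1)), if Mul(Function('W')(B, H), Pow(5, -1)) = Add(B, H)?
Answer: Rational(1725851295, 99603998) ≈ 17.327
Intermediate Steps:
Function('W')(B, H) = Add(Mul(5, B), Mul(5, H)) (Function('W')(B, H) = Mul(5, Add(B, H)) = Add(Mul(5, B), Mul(5, H)))
Mul(Add(Function('W')(Mul(Add(Add(-11, Mul(-1, 46)), 66), Pow(Add(-25, 9), -1)), -149), 32803), Pow(Add(Pow(-26920, -1), 1850), -1)) = Mul(Add(Add(Mul(5, Mul(Add(Add(-11, Mul(-1, 46)), 66), Pow(Add(-25, 9), -1))), Mul(5, -149)), 32803), Pow(Add(Pow(-26920, -1), 1850), -1)) = Mul(Add(Add(Mul(5, Mul(Add(Add(-11, -46), 66), Pow(-16, -1))), -745), 32803), Pow(Add(Rational(-1, 26920), 1850), -1)) = Mul(Add(Add(Mul(5, Mul(Add(-57, 66), Rational(-1, 16))), -745), 32803), Pow(Rational(49801999, 26920), -1)) = Mul(Add(Add(Mul(5, Mul(9, Rational(-1, 16))), -745), 32803), Rational(26920, 49801999)) = Mul(Add(Add(Mul(5, Rational(-9, 16)), -745), 32803), Rational(26920, 49801999)) = Mul(Add(Add(Rational(-45, 16), -745), 32803), Rational(26920, 49801999)) = Mul(Add(Rational(-11965, 16), 32803), Rational(26920, 49801999)) = Mul(Rational(512883, 16), Rational(26920, 49801999)) = Rational(1725851295, 99603998)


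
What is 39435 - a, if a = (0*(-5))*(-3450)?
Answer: 39435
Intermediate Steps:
a = 0 (a = 0*(-3450) = 0)
39435 - a = 39435 - 1*0 = 39435 + 0 = 39435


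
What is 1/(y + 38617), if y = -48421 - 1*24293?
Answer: -1/34097 ≈ -2.9328e-5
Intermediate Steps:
y = -72714 (y = -48421 - 24293 = -72714)
1/(y + 38617) = 1/(-72714 + 38617) = 1/(-34097) = -1/34097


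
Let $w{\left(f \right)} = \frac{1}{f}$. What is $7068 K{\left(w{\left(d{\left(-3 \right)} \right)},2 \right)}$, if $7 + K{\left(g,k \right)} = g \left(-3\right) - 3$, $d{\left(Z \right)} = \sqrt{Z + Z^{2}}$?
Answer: $-70680 - 3534 \sqrt{6} \approx -79337.0$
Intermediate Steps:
$K{\left(g,k \right)} = -10 - 3 g$ ($K{\left(g,k \right)} = -7 + \left(g \left(-3\right) - 3\right) = -7 - \left(3 + 3 g\right) = -10 - 3 g$)
$7068 K{\left(w{\left(d{\left(-3 \right)} \right)},2 \right)} = 7068 \left(-10 - \frac{3}{\sqrt{- 3 \left(1 - 3\right)}}\right) = 7068 \left(-10 - \frac{3}{\sqrt{\left(-3\right) \left(-2\right)}}\right) = 7068 \left(-10 - \frac{3}{\sqrt{6}}\right) = 7068 \left(-10 - 3 \frac{\sqrt{6}}{6}\right) = 7068 \left(-10 - \frac{\sqrt{6}}{2}\right) = -70680 - 3534 \sqrt{6}$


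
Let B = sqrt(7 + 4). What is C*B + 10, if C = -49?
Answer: 10 - 49*sqrt(11) ≈ -152.51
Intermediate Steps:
B = sqrt(11) ≈ 3.3166
C*B + 10 = -49*sqrt(11) + 10 = 10 - 49*sqrt(11)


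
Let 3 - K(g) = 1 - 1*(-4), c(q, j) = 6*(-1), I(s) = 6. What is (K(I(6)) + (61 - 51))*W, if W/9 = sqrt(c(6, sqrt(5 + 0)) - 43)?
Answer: 504*I ≈ 504.0*I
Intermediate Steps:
c(q, j) = -6
K(g) = -2 (K(g) = 3 - (1 - 1*(-4)) = 3 - (1 + 4) = 3 - 1*5 = 3 - 5 = -2)
W = 63*I (W = 9*sqrt(-6 - 43) = 9*sqrt(-49) = 9*(7*I) = 63*I ≈ 63.0*I)
(K(I(6)) + (61 - 51))*W = (-2 + (61 - 51))*(63*I) = (-2 + 10)*(63*I) = 8*(63*I) = 504*I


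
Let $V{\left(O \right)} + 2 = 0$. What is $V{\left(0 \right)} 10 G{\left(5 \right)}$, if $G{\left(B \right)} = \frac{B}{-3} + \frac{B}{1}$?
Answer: $- \frac{200}{3} \approx -66.667$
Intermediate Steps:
$V{\left(O \right)} = -2$ ($V{\left(O \right)} = -2 + 0 = -2$)
$G{\left(B \right)} = \frac{2 B}{3}$ ($G{\left(B \right)} = B \left(- \frac{1}{3}\right) + B 1 = - \frac{B}{3} + B = \frac{2 B}{3}$)
$V{\left(0 \right)} 10 G{\left(5 \right)} = \left(-2\right) 10 \cdot \frac{2}{3} \cdot 5 = \left(-20\right) \frac{10}{3} = - \frac{200}{3}$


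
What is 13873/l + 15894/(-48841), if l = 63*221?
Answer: 2064611/3076983 ≈ 0.67099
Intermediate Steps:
l = 13923
13873/l + 15894/(-48841) = 13873/13923 + 15894/(-48841) = 13873*(1/13923) + 15894*(-1/48841) = 13873/13923 - 15894/48841 = 2064611/3076983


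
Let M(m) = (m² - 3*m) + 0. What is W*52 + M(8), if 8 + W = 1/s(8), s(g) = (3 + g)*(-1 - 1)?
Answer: -4162/11 ≈ -378.36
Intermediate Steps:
M(m) = m² - 3*m
s(g) = -6 - 2*g (s(g) = (3 + g)*(-2) = -6 - 2*g)
W = -177/22 (W = -8 + 1/(-6 - 2*8) = -8 + 1/(-6 - 16) = -8 + 1/(-22) = -8 - 1/22 = -177/22 ≈ -8.0455)
W*52 + M(8) = -177/22*52 + 8*(-3 + 8) = -4602/11 + 8*5 = -4602/11 + 40 = -4162/11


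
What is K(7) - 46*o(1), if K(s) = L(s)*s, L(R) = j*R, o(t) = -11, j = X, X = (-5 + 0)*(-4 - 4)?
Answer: 2466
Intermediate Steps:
X = 40 (X = -5*(-8) = 40)
j = 40
L(R) = 40*R
K(s) = 40*s**2 (K(s) = (40*s)*s = 40*s**2)
K(7) - 46*o(1) = 40*7**2 - 46*(-11) = 40*49 + 506 = 1960 + 506 = 2466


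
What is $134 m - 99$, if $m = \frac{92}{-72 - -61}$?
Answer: $- \frac{13417}{11} \approx -1219.7$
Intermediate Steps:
$m = - \frac{92}{11}$ ($m = \frac{92}{-72 + 61} = \frac{92}{-11} = 92 \left(- \frac{1}{11}\right) = - \frac{92}{11} \approx -8.3636$)
$134 m - 99 = 134 \left(- \frac{92}{11}\right) - 99 = - \frac{12328}{11} - 99 = - \frac{13417}{11}$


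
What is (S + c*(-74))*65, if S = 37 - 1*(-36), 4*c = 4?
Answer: -65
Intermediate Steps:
c = 1 (c = (1/4)*4 = 1)
S = 73 (S = 37 + 36 = 73)
(S + c*(-74))*65 = (73 + 1*(-74))*65 = (73 - 74)*65 = -1*65 = -65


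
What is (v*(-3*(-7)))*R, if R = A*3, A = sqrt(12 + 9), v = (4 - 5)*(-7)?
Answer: 441*sqrt(21) ≈ 2020.9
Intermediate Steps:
v = 7 (v = -1*(-7) = 7)
A = sqrt(21) ≈ 4.5826
R = 3*sqrt(21) (R = sqrt(21)*3 = 3*sqrt(21) ≈ 13.748)
(v*(-3*(-7)))*R = (7*(-3*(-7)))*(3*sqrt(21)) = (7*21)*(3*sqrt(21)) = 147*(3*sqrt(21)) = 441*sqrt(21)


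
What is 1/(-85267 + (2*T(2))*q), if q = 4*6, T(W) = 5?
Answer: -1/85027 ≈ -1.1761e-5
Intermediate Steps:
q = 24
1/(-85267 + (2*T(2))*q) = 1/(-85267 + (2*5)*24) = 1/(-85267 + 10*24) = 1/(-85267 + 240) = 1/(-85027) = -1/85027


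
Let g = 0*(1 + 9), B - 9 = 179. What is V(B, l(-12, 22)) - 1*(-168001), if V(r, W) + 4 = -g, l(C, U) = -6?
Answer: 167997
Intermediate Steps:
B = 188 (B = 9 + 179 = 188)
g = 0 (g = 0*10 = 0)
V(r, W) = -4 (V(r, W) = -4 - 1*0 = -4 + 0 = -4)
V(B, l(-12, 22)) - 1*(-168001) = -4 - 1*(-168001) = -4 + 168001 = 167997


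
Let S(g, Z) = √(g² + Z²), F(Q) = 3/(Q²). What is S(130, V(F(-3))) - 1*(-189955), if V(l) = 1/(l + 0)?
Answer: 189955 + √16909 ≈ 1.9009e+5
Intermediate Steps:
F(Q) = 3/Q²
V(l) = 1/l
S(g, Z) = √(Z² + g²)
S(130, V(F(-3))) - 1*(-189955) = √((1/(3/(-3)²))² + 130²) - 1*(-189955) = √((1/(3*(⅑)))² + 16900) + 189955 = √((1/(⅓))² + 16900) + 189955 = √(3² + 16900) + 189955 = √(9 + 16900) + 189955 = √16909 + 189955 = 189955 + √16909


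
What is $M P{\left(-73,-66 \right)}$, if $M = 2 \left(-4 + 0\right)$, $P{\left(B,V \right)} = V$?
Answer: $528$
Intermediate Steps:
$M = -8$ ($M = 2 \left(-4\right) = -8$)
$M P{\left(-73,-66 \right)} = \left(-8\right) \left(-66\right) = 528$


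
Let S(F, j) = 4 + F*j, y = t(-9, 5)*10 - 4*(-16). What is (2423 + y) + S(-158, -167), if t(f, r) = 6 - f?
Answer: 29027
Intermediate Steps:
y = 214 (y = (6 - 1*(-9))*10 - 4*(-16) = (6 + 9)*10 + 64 = 15*10 + 64 = 150 + 64 = 214)
(2423 + y) + S(-158, -167) = (2423 + 214) + (4 - 158*(-167)) = 2637 + (4 + 26386) = 2637 + 26390 = 29027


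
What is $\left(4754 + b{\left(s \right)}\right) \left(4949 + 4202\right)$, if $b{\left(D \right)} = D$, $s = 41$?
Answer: $43879045$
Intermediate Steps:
$\left(4754 + b{\left(s \right)}\right) \left(4949 + 4202\right) = \left(4754 + 41\right) \left(4949 + 4202\right) = 4795 \cdot 9151 = 43879045$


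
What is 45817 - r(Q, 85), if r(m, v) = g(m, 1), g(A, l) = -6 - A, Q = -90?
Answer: 45733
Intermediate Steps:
r(m, v) = -6 - m
45817 - r(Q, 85) = 45817 - (-6 - 1*(-90)) = 45817 - (-6 + 90) = 45817 - 1*84 = 45817 - 84 = 45733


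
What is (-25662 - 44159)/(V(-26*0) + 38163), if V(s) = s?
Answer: -69821/38163 ≈ -1.8295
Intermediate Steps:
(-25662 - 44159)/(V(-26*0) + 38163) = (-25662 - 44159)/(-26*0 + 38163) = -69821/(0 + 38163) = -69821/38163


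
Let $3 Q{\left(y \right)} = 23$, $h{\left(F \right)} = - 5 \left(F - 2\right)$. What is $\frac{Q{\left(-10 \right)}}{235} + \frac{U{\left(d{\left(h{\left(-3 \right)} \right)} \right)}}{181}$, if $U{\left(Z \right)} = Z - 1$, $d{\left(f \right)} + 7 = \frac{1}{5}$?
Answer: $- \frac{1336}{127605} \approx -0.01047$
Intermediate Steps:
$h{\left(F \right)} = 10 - 5 F$ ($h{\left(F \right)} = - 5 \left(-2 + F\right) = 10 - 5 F$)
$d{\left(f \right)} = - \frac{34}{5}$ ($d{\left(f \right)} = -7 + \frac{1}{5} = - \frac{34}{5}$)
$U{\left(Z \right)} = -1 + Z$ ($U{\left(Z \right)} = Z - 1 = -1 + Z$)
$Q{\left(y \right)} = \frac{23}{3}$ ($Q{\left(y \right)} = \frac{1}{3} \cdot 23 = \frac{23}{3}$)
$\frac{Q{\left(-10 \right)}}{235} + \frac{U{\left(d{\left(h{\left(-3 \right)} \right)} \right)}}{181} = \frac{23}{3 \cdot 235} + \frac{-1 - \frac{34}{5}}{181} = \frac{23}{3} \cdot \frac{1}{235} - \frac{39}{905} = \frac{23}{705} - \frac{39}{905} = - \frac{1336}{127605}$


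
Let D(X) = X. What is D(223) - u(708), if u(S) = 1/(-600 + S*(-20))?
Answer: 3291481/14760 ≈ 223.00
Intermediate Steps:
u(S) = 1/(-600 - 20*S)
D(223) - u(708) = 223 - (-1)/(600 + 20*708) = 223 - (-1)/(600 + 14160) = 223 - (-1)/14760 = 223 - 1*(-1/14760) = 223 + 1/14760 = 3291481/14760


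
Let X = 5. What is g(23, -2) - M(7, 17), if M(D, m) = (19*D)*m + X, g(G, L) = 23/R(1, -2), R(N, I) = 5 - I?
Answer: -15839/7 ≈ -2262.7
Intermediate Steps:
g(G, L) = 23/7 (g(G, L) = 23/(5 - 1*(-2)) = 23/(5 + 2) = 23/7)
M(D, m) = 5 + 19*D*m (M(D, m) = (19*D)*m + 5 = 19*D*m + 5 = 5 + 19*D*m)
g(23, -2) - M(7, 17) = 23/7 - (5 + 19*7*17) = 23/7 - (5 + 2261) = 23/7 - 1*2266 = 23/7 - 2266 = -15839/7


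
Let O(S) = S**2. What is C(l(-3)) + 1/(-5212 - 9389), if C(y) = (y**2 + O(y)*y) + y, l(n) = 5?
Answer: 2263154/14601 ≈ 155.00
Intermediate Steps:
C(y) = y + y**2 + y**3 (C(y) = (y**2 + y**2*y) + y = (y**2 + y**3) + y = y + y**2 + y**3)
C(l(-3)) + 1/(-5212 - 9389) = 5*(1 + 5 + 5**2) + 1/(-5212 - 9389) = 5*(1 + 5 + 25) + 1/(-14601) = 5*31 - 1/14601 = 155 - 1/14601 = 2263154/14601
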